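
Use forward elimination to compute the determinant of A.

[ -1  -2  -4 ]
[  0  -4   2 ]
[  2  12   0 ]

det(A) = -16

Forward elimination:
R3 <- R3 - (-2)*R1:  [  0   8  -8 ]
R3 <- R3 - (-2)*R2:  [  0   0  -4 ]
Upper-triangular form:
[ -1  -2  -4 ]
[  0  -4   2 ]
[  0   0  -4 ]
det(A) = (-1)^0 * (-1) * (-4) * (-4) = -16  (0 row swaps -> sign +1)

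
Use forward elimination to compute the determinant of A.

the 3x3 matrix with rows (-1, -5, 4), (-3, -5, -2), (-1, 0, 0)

Forward elimination:
R2 <- R2 - (3)*R1:  [   0   10  -14 ]
R3 <- R3 - (1)*R1:  [  0   5  -4 ]
R3 <- R3 - (1/2)*R2:  [ 0  0  3 ]
Upper-triangular form:
[ -1  -5    4 ]
[  0  10  -14 ]
[  0   0    3 ]
det(A) = (-1)^0 * (-1) * (10) * (3) = -30  (0 row swaps -> sign +1)

det(A) = -30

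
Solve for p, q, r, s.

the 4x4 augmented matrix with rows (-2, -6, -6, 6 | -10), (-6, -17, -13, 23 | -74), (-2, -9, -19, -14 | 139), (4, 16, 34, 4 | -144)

(-1, 1, -4, -5)

Forward elimination on [A|b]:
R2 <- R2 - (3)*R1:  [   0    1    5    5  -44 ]
R3 <- R3 - (1)*R1:  [   0   -3  -13  -20  149 ]
R4 <- R4 - (-2)*R1:  [    0     4    22    16  -164 ]
R3 <- R3 - (-3)*R2:  [  0   0   2  -5  17 ]
R4 <- R4 - (4)*R2:  [  0   0   2  -4  12 ]
R4 <- R4 - (1)*R3:  [  0   0   0   1  -5 ]
Row echelon form:
[ -2  -6  -6   6  |  -10 ]
[  0   1   5   5  |  -44 ]
[  0   0   2  -5  |   17 ]
[  0   0   0   1  |   -5 ]
Back-substitution:
s = (-5) / 1 = -5
r = (17 - (-5)*(-5)) / 2 = -4
q = (-44 - (5)*(-4) - (5)*(-5)) / 1 = 1
p = (-10 - (-6)*(1) - (-6)*(-4) - (6)*(-5)) / -2 = -1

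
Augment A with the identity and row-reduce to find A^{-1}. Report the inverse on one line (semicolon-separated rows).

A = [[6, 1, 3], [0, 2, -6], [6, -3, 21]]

inverse = [1/3 -5/12 -1/6; -1/2 3/2 1/2; -1/6 1/3 1/6]

Gauss-Jordan on [A | I]:
R1 <- (1/6)*R1:  [   1  1/6  1/2  |  1/6    0    0 ]
R3 <- R3 - (6)*R1:  [  0  -4  18  |  -1   0   1 ]
R2 <- (1/2)*R2:  [   0    1   -3  |    0  1/2    0 ]
R1 <- R1 - (1/6)*R2:  [     1      0      1  |    1/6  -1/12      0 ]
R3 <- R3 - (-4)*R2:  [  0   0   6  |  -1   2   1 ]
R3 <- (1/6)*R3:  [    0     0     1  |  -1/6   1/3   1/6 ]
R1 <- R1 - (1)*R3:  [     1      0      0  |    1/3  -5/12   -1/6 ]
R2 <- R2 - (-3)*R3:  [    0     1     0  |  -1/2   3/2   1/2 ]
Right block of [I | A^{-1}] is the inverse:
[  1/3  -5/12  -1/6 ]
[ -1/2    3/2   1/2 ]
[ -1/6    1/3   1/6 ]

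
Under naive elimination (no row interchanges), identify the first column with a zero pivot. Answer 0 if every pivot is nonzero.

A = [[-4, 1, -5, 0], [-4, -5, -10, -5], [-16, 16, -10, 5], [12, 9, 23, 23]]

Naive forward elimination:
R2 <- R2 - (1)*R1:  [  0  -6  -5  -5 ]
R3 <- R3 - (4)*R1:  [  0  12  10   5 ]
R4 <- R4 - (-3)*R1:  [  0  12   8  23 ]
R3 <- R3 - (-2)*R2:  [  0   0   0  -5 ]
R4 <- R4 - (-2)*R2:  [  0   0  -2  13 ]
Matrix at this point:
[ -4   1  -5   0 ]
[  0  -6  -5  -5 ]
[  0   0   0  -5 ]
[  0   0  -2  13 ]
Pivot entry (3,3) is zero but row 4 has -2 in column 3 -> naive elimination stops; a row interchange (e.g. R3 <-> R4) would be required here.

first zero-pivot column = 3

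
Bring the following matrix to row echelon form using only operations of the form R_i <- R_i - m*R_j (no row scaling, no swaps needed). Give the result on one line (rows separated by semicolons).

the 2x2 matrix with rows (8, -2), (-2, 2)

REF = [8 -2; 0 3/2]

Forward elimination:
R2 <- R2 - (-1/4)*R1:  [   0  3/2 ]
Row echelon form:
[ 8   -2 ]
[ 0  3/2 ]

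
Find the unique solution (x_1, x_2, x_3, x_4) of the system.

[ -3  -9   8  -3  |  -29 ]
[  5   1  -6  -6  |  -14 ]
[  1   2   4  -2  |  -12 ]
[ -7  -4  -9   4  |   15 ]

Forward elimination on [A|b]:
R2 <- R2 - (-5/3)*R1:  [      0     -14    22/3     -11  -187/3 ]
R3 <- R3 - (-1/3)*R1:  [     0     -1   20/3     -3  -65/3 ]
R4 <- R4 - (7/3)*R1:  [     0     17  -83/3     11  248/3 ]
R3 <- R3 - (1/14)*R2:  [       0        0     43/7   -31/14  -241/14 ]
R4 <- R4 - (-17/14)*R2:  [       0        0  -394/21   -33/14   293/42 ]
R4 <- R4 - (-394/129)*R3:  [          0           0           0   -2353/258  -11765/258 ]
Row echelon form:
[ -3   -9     8         -3  |         -29 ]
[  0  -14  22/3        -11  |      -187/3 ]
[  0    0  43/7     -31/14  |     -241/14 ]
[  0    0     0  -2353/258  |  -11765/258 ]
Back-substitution:
x_4 = (-11765/258) / (-2353/258) = 5
x_3 = (-241/14 - (-31/14)*(5)) / (43/7) = -1
x_2 = (-187/3 - (22/3)*(-1) - (-11)*(5)) / -14 = 0
x_1 = (-29 - (-9)*(0) - (8)*(-1) - (-3)*(5)) / -3 = 2

(2, 0, -1, 5)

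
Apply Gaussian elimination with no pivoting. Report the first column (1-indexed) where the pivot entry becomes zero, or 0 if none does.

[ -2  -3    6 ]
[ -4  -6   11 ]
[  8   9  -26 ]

Naive forward elimination:
R2 <- R2 - (2)*R1:  [  0   0  -1 ]
R3 <- R3 - (-4)*R1:  [  0  -3  -2 ]
Matrix at this point:
[ -2  -3   6 ]
[  0   0  -1 ]
[  0  -3  -2 ]
Pivot entry (2,2) is zero but row 3 has -3 in column 2 -> naive elimination stops; a row interchange (e.g. R2 <-> R3) would be required here.

first zero-pivot column = 2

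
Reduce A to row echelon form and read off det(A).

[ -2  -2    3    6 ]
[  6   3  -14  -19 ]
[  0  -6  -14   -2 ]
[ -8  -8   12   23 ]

det(A) = 24

Forward elimination:
R2 <- R2 - (-3)*R1:  [  0  -3  -5  -1 ]
R4 <- R4 - (4)*R1:  [  0   0   0  -1 ]
R3 <- R3 - (2)*R2:  [  0   0  -4   0 ]
Upper-triangular form:
[ -2  -2   3   6 ]
[  0  -3  -5  -1 ]
[  0   0  -4   0 ]
[  0   0   0  -1 ]
det(A) = (-1)^0 * (-2) * (-3) * (-4) * (-1) = 24  (0 row swaps -> sign +1)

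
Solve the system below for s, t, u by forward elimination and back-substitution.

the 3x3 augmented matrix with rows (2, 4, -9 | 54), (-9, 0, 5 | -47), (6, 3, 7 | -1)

(3, 3, -4)

Forward elimination on [A|b]:
R2 <- R2 - (-9/2)*R1:  [     0     18  -71/2    196 ]
R3 <- R3 - (3)*R1:  [    0    -9    34  -163 ]
R3 <- R3 - (-1/2)*R2:  [    0     0  65/4   -65 ]
Row echelon form:
[ 2   4     -9  |   54 ]
[ 0  18  -71/2  |  196 ]
[ 0   0   65/4  |  -65 ]
Back-substitution:
u = (-65) / (65/4) = -4
t = (196 - (-71/2)*(-4)) / 18 = 3
s = (54 - (4)*(3) - (-9)*(-4)) / 2 = 3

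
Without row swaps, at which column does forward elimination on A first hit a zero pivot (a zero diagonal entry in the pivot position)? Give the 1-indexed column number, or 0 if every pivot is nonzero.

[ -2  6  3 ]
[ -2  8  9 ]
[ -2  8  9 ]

first zero-pivot column = 3

Naive forward elimination:
R2 <- R2 - (1)*R1:  [ 0  2  6 ]
R3 <- R3 - (1)*R1:  [ 0  2  6 ]
R3 <- R3 - (1)*R2:  [ 0  0  0 ]
Matrix at this point:
[ -2  6  3 ]
[  0  2  6 ]
[  0  0  0 ]
Pivot entry (3,3) in the last row is zero and there are no rows below to swap with -> zero pivot in column 3 (A is singular).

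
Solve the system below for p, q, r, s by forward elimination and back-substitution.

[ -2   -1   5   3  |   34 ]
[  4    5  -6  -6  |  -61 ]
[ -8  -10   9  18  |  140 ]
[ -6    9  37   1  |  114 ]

(2, -3, 4, 5)

Forward elimination on [A|b]:
R2 <- R2 - (-2)*R1:  [ 0  3  4  0  7 ]
R3 <- R3 - (4)*R1:  [   0   -6  -11    6    4 ]
R4 <- R4 - (3)*R1:  [  0  12  22  -8  12 ]
R3 <- R3 - (-2)*R2:  [  0   0  -3   6  18 ]
R4 <- R4 - (4)*R2:  [   0    0    6   -8  -16 ]
R4 <- R4 - (-2)*R3:  [  0   0   0   4  20 ]
Row echelon form:
[ -2  -1   5  3  |  34 ]
[  0   3   4  0  |   7 ]
[  0   0  -3  6  |  18 ]
[  0   0   0  4  |  20 ]
Back-substitution:
s = (20) / 4 = 5
r = (18 - (6)*(5)) / -3 = 4
q = (7 - (4)*(4)) / 3 = -3
p = (34 - (-1)*(-3) - (5)*(4) - (3)*(5)) / -2 = 2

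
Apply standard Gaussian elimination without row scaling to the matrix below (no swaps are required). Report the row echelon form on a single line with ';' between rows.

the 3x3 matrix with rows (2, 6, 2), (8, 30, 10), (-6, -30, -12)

Forward elimination:
R2 <- R2 - (4)*R1:  [ 0  6  2 ]
R3 <- R3 - (-3)*R1:  [   0  -12   -6 ]
R3 <- R3 - (-2)*R2:  [  0   0  -2 ]
Row echelon form:
[ 2  6   2 ]
[ 0  6   2 ]
[ 0  0  -2 ]

REF = [2 6 2; 0 6 2; 0 0 -2]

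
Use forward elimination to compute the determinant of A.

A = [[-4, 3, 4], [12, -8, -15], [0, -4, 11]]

Forward elimination:
R2 <- R2 - (-3)*R1:  [  0   1  -3 ]
R3 <- R3 - (-4)*R2:  [  0   0  -1 ]
Upper-triangular form:
[ -4  3   4 ]
[  0  1  -3 ]
[  0  0  -1 ]
det(A) = (-1)^0 * (-4) * (1) * (-1) = 4  (0 row swaps -> sign +1)

det(A) = 4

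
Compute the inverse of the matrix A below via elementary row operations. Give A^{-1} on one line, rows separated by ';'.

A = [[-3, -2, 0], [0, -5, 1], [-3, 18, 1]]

Gauss-Jordan on [A | I]:
R1 <- (1/-3)*R1:  [    1   2/3     0  |  -1/3     0     0 ]
R3 <- R3 - (-3)*R1:  [  0  20   1  |  -1   0   1 ]
R2 <- (1/-5)*R2:  [    0     1  -1/5  |     0  -1/5     0 ]
R1 <- R1 - (2/3)*R2:  [    1     0  2/15  |  -1/3  2/15     0 ]
R3 <- R3 - (20)*R2:  [  0   0   5  |  -1   4   1 ]
R3 <- (1/5)*R3:  [    0     0     1  |  -1/5   4/5   1/5 ]
R1 <- R1 - (2/15)*R3:  [      1       0       0  |  -23/75    2/75   -2/75 ]
R2 <- R2 - (-1/5)*R3:  [     0      1      0  |  -1/25  -1/25   1/25 ]
Right block of [I | A^{-1}] is the inverse:
[ -23/75   2/75  -2/75 ]
[  -1/25  -1/25   1/25 ]
[   -1/5    4/5    1/5 ]

inverse = [-23/75 2/75 -2/75; -1/25 -1/25 1/25; -1/5 4/5 1/5]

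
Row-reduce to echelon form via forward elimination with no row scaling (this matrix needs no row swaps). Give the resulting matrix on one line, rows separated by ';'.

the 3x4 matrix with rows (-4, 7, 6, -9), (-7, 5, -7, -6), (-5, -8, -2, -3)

Forward elimination:
R2 <- R2 - (7/4)*R1:  [     0  -29/4  -35/2   39/4 ]
R3 <- R3 - (5/4)*R1:  [     0  -67/4  -19/2   33/4 ]
R3 <- R3 - (67/29)*R2:  [       0        0   897/29  -414/29 ]
Row echelon form:
[ -4      7       6       -9 ]
[  0  -29/4   -35/2     39/4 ]
[  0      0  897/29  -414/29 ]

REF = [-4 7 6 -9; 0 -29/4 -35/2 39/4; 0 0 897/29 -414/29]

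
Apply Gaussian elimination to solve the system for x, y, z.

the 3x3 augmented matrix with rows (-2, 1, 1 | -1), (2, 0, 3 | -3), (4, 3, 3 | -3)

Forward elimination on [A|b]:
R2 <- R2 - (-1)*R1:  [  0   1   4  -4 ]
R3 <- R3 - (-2)*R1:  [  0   5   5  -5 ]
R3 <- R3 - (5)*R2:  [   0    0  -15   15 ]
Row echelon form:
[ -2  1    1  |  -1 ]
[  0  1    4  |  -4 ]
[  0  0  -15  |  15 ]
Back-substitution:
z = (15) / -15 = -1
y = (-4 - (4)*(-1)) / 1 = 0
x = (-1 - (1)*(0) - (1)*(-1)) / -2 = 0

(0, 0, -1)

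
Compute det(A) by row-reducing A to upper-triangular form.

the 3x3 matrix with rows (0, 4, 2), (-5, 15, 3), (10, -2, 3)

Forward elimination:
R1 <-> R2   (pivot in column 1 was zero)
[ -5  15  3 ]
[  0   4  2 ]
[ 10  -2  3 ]
R3 <- R3 - (-2)*R1:  [  0  28   9 ]
R3 <- R3 - (7)*R2:  [  0   0  -5 ]
Upper-triangular form:
[ -5  15   3 ]
[  0   4   2 ]
[  0   0  -5 ]
det(A) = (-1)^1 * (-5) * (4) * (-5) = -100  (1 row swap -> sign -1)

det(A) = -100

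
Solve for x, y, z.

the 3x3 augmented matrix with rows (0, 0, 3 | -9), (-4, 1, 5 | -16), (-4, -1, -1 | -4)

(1, 3, -3)

Forward elimination on [A|b]:
R1 <-> R2   (pivot in column 1 was zero)
[ -4   1   5  -16 ]
[  0   0   3   -9 ]
[ -4  -1  -1   -4 ]
R3 <- R3 - (1)*R1:  [  0  -2  -6  12 ]
R2 <-> R3   (pivot in column 2 was zero)
[ -4   1   5  -16 ]
[  0  -2  -6   12 ]
[  0   0   3   -9 ]
Row echelon form:
[ -4   1   5  |  -16 ]
[  0  -2  -6  |   12 ]
[  0   0   3  |   -9 ]
Back-substitution:
z = (-9) / 3 = -3
y = (12 - (-6)*(-3)) / -2 = 3
x = (-16 - (1)*(3) - (5)*(-3)) / -4 = 1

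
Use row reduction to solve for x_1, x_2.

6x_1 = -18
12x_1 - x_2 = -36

(-3, 0)

Forward elimination on [A|b]:
R2 <- R2 - (2)*R1:  [  0  -1   0 ]
Row echelon form:
[ 6   0  |  -18 ]
[ 0  -1  |    0 ]
Back-substitution:
x_2 = (0) / -1 = 0
x_1 = (-18) / 6 = -3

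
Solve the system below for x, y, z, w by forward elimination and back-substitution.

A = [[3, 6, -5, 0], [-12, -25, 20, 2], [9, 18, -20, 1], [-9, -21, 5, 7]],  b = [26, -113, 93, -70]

(4, -1, -4, -5)

Forward elimination on [A|b]:
R2 <- R2 - (-4)*R1:  [  0  -1   0   2  -9 ]
R3 <- R3 - (3)*R1:  [  0   0  -5   1  15 ]
R4 <- R4 - (-3)*R1:  [   0   -3  -10    7    8 ]
R4 <- R4 - (3)*R2:  [   0    0  -10    1   35 ]
R4 <- R4 - (2)*R3:  [  0   0   0  -1   5 ]
Row echelon form:
[ 3   6  -5   0  |  26 ]
[ 0  -1   0   2  |  -9 ]
[ 0   0  -5   1  |  15 ]
[ 0   0   0  -1  |   5 ]
Back-substitution:
w = (5) / -1 = -5
z = (15 - (1)*(-5)) / -5 = -4
y = (-9 - (2)*(-5)) / -1 = -1
x = (26 - (6)*(-1) - (-5)*(-4)) / 3 = 4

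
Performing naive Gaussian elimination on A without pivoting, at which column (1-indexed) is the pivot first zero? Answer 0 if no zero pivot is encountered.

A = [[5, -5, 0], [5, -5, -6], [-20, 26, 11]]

first zero-pivot column = 2

Naive forward elimination:
R2 <- R2 - (1)*R1:  [  0   0  -6 ]
R3 <- R3 - (-4)*R1:  [  0   6  11 ]
Matrix at this point:
[ 5  -5   0 ]
[ 0   0  -6 ]
[ 0   6  11 ]
Pivot entry (2,2) is zero but row 3 has 6 in column 2 -> naive elimination stops; a row interchange (e.g. R2 <-> R3) would be required here.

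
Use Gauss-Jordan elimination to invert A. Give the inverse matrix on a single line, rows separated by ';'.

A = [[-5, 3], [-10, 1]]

Gauss-Jordan on [A | I]:
R1 <- (1/-5)*R1:  [    1  -3/5  |  -1/5     0 ]
R2 <- R2 - (-10)*R1:  [  0  -5  |  -2   1 ]
R2 <- (1/-5)*R2:  [    0     1  |   2/5  -1/5 ]
R1 <- R1 - (-3/5)*R2:  [     1      0  |   1/25  -3/25 ]
Right block of [I | A^{-1}] is the inverse:
[ 1/25  -3/25 ]
[  2/5   -1/5 ]

inverse = [1/25 -3/25; 2/5 -1/5]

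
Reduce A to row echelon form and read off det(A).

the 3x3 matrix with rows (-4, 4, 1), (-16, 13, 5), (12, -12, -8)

Forward elimination:
R2 <- R2 - (4)*R1:  [  0  -3   1 ]
R3 <- R3 - (-3)*R1:  [  0   0  -5 ]
Upper-triangular form:
[ -4   4   1 ]
[  0  -3   1 ]
[  0   0  -5 ]
det(A) = (-1)^0 * (-4) * (-3) * (-5) = -60  (0 row swaps -> sign +1)

det(A) = -60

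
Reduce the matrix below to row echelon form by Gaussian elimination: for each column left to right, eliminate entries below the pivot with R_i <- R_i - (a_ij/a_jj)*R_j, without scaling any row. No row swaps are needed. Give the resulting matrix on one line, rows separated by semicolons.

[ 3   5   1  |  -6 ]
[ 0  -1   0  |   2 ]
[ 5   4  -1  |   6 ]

Forward elimination:
R3 <- R3 - (5/3)*R1:  [     0  -13/3   -8/3     16 ]
R3 <- R3 - (13/3)*R2:  [    0     0  -8/3  22/3 ]
Row echelon form:
[ 3   5     1  |    -6 ]
[ 0  -1     0  |     2 ]
[ 0   0  -8/3  |  22/3 ]

REF = [3 5 1 -6; 0 -1 0 2; 0 0 -8/3 22/3]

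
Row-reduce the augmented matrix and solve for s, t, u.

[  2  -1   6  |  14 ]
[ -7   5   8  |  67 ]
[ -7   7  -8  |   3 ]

Forward elimination on [A|b]:
R2 <- R2 - (-7/2)*R1:  [   0  3/2   29  116 ]
R3 <- R3 - (-7/2)*R1:  [   0  7/2   13   52 ]
R3 <- R3 - (7/3)*R2:  [      0       0  -164/3  -656/3 ]
Row echelon form:
[ 2   -1       6  |      14 ]
[ 0  3/2      29  |     116 ]
[ 0    0  -164/3  |  -656/3 ]
Back-substitution:
u = (-656/3) / (-164/3) = 4
t = (116 - (29)*(4)) / (3/2) = 0
s = (14 - (-1)*(0) - (6)*(4)) / 2 = -5

(-5, 0, 4)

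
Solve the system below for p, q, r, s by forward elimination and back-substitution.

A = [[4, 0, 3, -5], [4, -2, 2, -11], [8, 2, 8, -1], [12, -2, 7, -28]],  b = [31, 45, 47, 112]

Forward elimination on [A|b]:
R2 <- R2 - (1)*R1:  [  0  -2  -1  -6  14 ]
R3 <- R3 - (2)*R1:  [   0    2    2    9  -15 ]
R4 <- R4 - (3)*R1:  [   0   -2   -2  -13   19 ]
R3 <- R3 - (-1)*R2:  [  0   0   1   3  -1 ]
R4 <- R4 - (1)*R2:  [  0   0  -1  -7   5 ]
R4 <- R4 - (-1)*R3:  [  0   0   0  -4   4 ]
Row echelon form:
[ 4   0   3  -5  |  31 ]
[ 0  -2  -1  -6  |  14 ]
[ 0   0   1   3  |  -1 ]
[ 0   0   0  -4  |   4 ]
Back-substitution:
s = (4) / -4 = -1
r = (-1 - (3)*(-1)) / 1 = 2
q = (14 - (-1)*(2) - (-6)*(-1)) / -2 = -5
p = (31 - (3)*(2) - (-5)*(-1)) / 4 = 5

(5, -5, 2, -1)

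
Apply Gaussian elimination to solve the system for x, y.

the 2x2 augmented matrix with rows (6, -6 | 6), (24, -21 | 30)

Forward elimination on [A|b]:
R2 <- R2 - (4)*R1:  [ 0  3  6 ]
Row echelon form:
[ 6  -6  |  6 ]
[ 0   3  |  6 ]
Back-substitution:
y = (6) / 3 = 2
x = (6 - (-6)*(2)) / 6 = 3

(3, 2)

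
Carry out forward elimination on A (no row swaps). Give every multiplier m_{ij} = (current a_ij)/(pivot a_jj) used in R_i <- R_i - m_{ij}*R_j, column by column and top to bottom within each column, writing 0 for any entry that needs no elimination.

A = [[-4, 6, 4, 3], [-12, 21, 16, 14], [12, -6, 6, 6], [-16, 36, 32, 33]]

Forward elimination:
R2 <- R2 - (3)*R1:  [ 0  3  4  5 ]
R3 <- R3 - (-3)*R1:  [  0  12  18  15 ]
R4 <- R4 - (4)*R1:  [  0  12  16  21 ]
R3 <- R3 - (4)*R2:  [  0   0   2  -5 ]
R4 <- R4 - (4)*R2:  [ 0  0  0  1 ]
R4: entry in column 3 is already 0 -> m_{43} = 0 (no row operation needed)
Multipliers (in order of application): m_{21} = 3, m_{31} = -3, m_{41} = 4, m_{32} = 4, m_{42} = 4, m_{43} = 0

multipliers: 3, -3, 4, 4, 4, 0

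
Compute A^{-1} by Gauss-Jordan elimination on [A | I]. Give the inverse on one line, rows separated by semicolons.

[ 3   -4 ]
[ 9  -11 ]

Gauss-Jordan on [A | I]:
R1 <- (1/3)*R1:  [    1  -4/3  |   1/3     0 ]
R2 <- R2 - (9)*R1:  [  0   1  |  -3   1 ]
R1 <- R1 - (-4/3)*R2:  [     1      0  |  -11/3    4/3 ]
Right block of [I | A^{-1}] is the inverse:
[ -11/3  4/3 ]
[    -3    1 ]

inverse = [-11/3 4/3; -3 1]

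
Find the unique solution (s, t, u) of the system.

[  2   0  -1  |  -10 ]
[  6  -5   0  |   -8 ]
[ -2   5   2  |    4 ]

(-3, -2, 4)

Forward elimination on [A|b]:
R2 <- R2 - (3)*R1:  [  0  -5   3  22 ]
R3 <- R3 - (-1)*R1:  [  0   5   1  -6 ]
R3 <- R3 - (-1)*R2:  [  0   0   4  16 ]
Row echelon form:
[ 2   0  -1  |  -10 ]
[ 0  -5   3  |   22 ]
[ 0   0   4  |   16 ]
Back-substitution:
u = (16) / 4 = 4
t = (22 - (3)*(4)) / -5 = -2
s = (-10 - (-1)*(4)) / 2 = -3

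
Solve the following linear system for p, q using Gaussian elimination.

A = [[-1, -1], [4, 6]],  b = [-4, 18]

(3, 1)

Forward elimination on [A|b]:
R2 <- R2 - (-4)*R1:  [ 0  2  2 ]
Row echelon form:
[ -1  -1  |  -4 ]
[  0   2  |   2 ]
Back-substitution:
q = (2) / 2 = 1
p = (-4 - (-1)*(1)) / -1 = 3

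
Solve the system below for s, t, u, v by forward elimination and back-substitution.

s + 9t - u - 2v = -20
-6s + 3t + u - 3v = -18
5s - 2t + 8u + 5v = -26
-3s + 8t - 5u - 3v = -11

(3, -4, -3, -5)

Forward elimination on [A|b]:
R2 <- R2 - (-6)*R1:  [    0    57    -5   -15  -138 ]
R3 <- R3 - (5)*R1:  [   0  -47   13   15   74 ]
R4 <- R4 - (-3)*R1:  [   0   35   -8   -9  -71 ]
R3 <- R3 - (-47/57)*R2:  [       0        0   506/57    50/19  -756/19 ]
R4 <- R4 - (35/57)*R2:  [       0        0  -281/57     4/19   261/19 ]
R4 <- R4 - (-281/506)*R3:  [         0          0          0    423/253  -2115/253 ]
Row echelon form:
[ 1   9      -1       -2  |        -20 ]
[ 0  57      -5      -15  |       -138 ]
[ 0   0  506/57    50/19  |    -756/19 ]
[ 0   0       0  423/253  |  -2115/253 ]
Back-substitution:
v = (-2115/253) / (423/253) = -5
u = (-756/19 - (50/19)*(-5)) / (506/57) = -3
t = (-138 - (-5)*(-3) - (-15)*(-5)) / 57 = -4
s = (-20 - (9)*(-4) - (-1)*(-3) - (-2)*(-5)) / 1 = 3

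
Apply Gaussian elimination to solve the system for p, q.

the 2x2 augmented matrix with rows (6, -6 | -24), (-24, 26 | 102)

(-1, 3)

Forward elimination on [A|b]:
R2 <- R2 - (-4)*R1:  [ 0  2  6 ]
Row echelon form:
[ 6  -6  |  -24 ]
[ 0   2  |    6 ]
Back-substitution:
q = (6) / 2 = 3
p = (-24 - (-6)*(3)) / 6 = -1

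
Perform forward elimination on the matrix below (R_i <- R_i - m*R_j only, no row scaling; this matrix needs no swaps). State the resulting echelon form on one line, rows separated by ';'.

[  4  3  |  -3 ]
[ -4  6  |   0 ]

Forward elimination:
R2 <- R2 - (-1)*R1:  [  0   9  -3 ]
Row echelon form:
[ 4  3  |  -3 ]
[ 0  9  |  -3 ]

REF = [4 3 -3; 0 9 -3]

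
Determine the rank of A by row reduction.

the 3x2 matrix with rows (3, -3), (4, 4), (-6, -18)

rank(A) = 2

Row reduction:
R2 <- R2 - (4/3)*R1:  [ 0  8 ]
R3 <- R3 - (-2)*R1:  [   0  -24 ]
R3 <- R3 - (-3)*R2:  [ 0  0 ]
Row echelon form:
[ 3  -3 ]
[ 0   8 ]
[ 0   0 ]
Nonzero rows / pivot columns: 2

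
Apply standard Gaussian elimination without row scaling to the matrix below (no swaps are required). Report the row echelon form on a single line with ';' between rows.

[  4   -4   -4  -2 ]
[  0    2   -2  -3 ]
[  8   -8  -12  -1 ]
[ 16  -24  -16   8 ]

REF = [4 -4 -4 -2; 0 2 -2 -3; 0 0 -4 3; 0 0 0 -2]

Forward elimination:
R3 <- R3 - (2)*R1:  [  0   0  -4   3 ]
R4 <- R4 - (4)*R1:  [  0  -8   0  16 ]
R4 <- R4 - (-4)*R2:  [  0   0  -8   4 ]
R4 <- R4 - (2)*R3:  [  0   0   0  -2 ]
Row echelon form:
[ 4  -4  -4  -2 ]
[ 0   2  -2  -3 ]
[ 0   0  -4   3 ]
[ 0   0   0  -2 ]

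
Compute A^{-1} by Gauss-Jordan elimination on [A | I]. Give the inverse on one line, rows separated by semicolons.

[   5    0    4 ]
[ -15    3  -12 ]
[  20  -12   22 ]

Gauss-Jordan on [A | I]:
R1 <- (1/5)*R1:  [   1    0  4/5  |  1/5    0    0 ]
R2 <- R2 - (-15)*R1:  [ 0  3  0  |  3  1  0 ]
R3 <- R3 - (20)*R1:  [   0  -12    6  |   -4    0    1 ]
R2 <- (1/3)*R2:  [   0    1    0  |    1  1/3    0 ]
R3 <- R3 - (-12)*R2:  [ 0  0  6  |  8  4  1 ]
R3 <- (1/6)*R3:  [   0    0    1  |  4/3  2/3  1/6 ]
R1 <- R1 - (4/5)*R3:  [      1       0       0  |  -13/15   -8/15   -2/15 ]
Right block of [I | A^{-1}] is the inverse:
[ -13/15  -8/15  -2/15 ]
[      1    1/3      0 ]
[    4/3    2/3    1/6 ]

inverse = [-13/15 -8/15 -2/15; 1 1/3 0; 4/3 2/3 1/6]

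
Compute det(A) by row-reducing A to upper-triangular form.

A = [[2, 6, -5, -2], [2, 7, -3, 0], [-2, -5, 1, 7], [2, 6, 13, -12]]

det(A) = 12

Forward elimination:
R2 <- R2 - (1)*R1:  [ 0  1  2  2 ]
R3 <- R3 - (-1)*R1:  [  0   1  -4   5 ]
R4 <- R4 - (1)*R1:  [   0    0   18  -10 ]
R3 <- R3 - (1)*R2:  [  0   0  -6   3 ]
R4 <- R4 - (-3)*R3:  [  0   0   0  -1 ]
Upper-triangular form:
[ 2  6  -5  -2 ]
[ 0  1   2   2 ]
[ 0  0  -6   3 ]
[ 0  0   0  -1 ]
det(A) = (-1)^0 * (2) * (1) * (-6) * (-1) = 12  (0 row swaps -> sign +1)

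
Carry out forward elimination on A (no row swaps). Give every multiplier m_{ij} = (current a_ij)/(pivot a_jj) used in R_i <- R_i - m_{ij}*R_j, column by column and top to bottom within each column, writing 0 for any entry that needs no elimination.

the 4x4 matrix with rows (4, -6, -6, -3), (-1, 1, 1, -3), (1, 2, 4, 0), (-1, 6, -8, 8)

multipliers: -1/4, 1/4, -1/4, -7, -9, -7

Forward elimination:
R2 <- R2 - (-1/4)*R1:  [     0   -1/2   -1/2  -15/4 ]
R3 <- R3 - (1/4)*R1:  [    0   7/2  11/2   3/4 ]
R4 <- R4 - (-1/4)*R1:  [     0    9/2  -19/2   29/4 ]
R3 <- R3 - (-7)*R2:  [     0      0      2  -51/2 ]
R4 <- R4 - (-9)*R2:  [     0      0    -14  -53/2 ]
R4 <- R4 - (-7)*R3:  [    0     0     0  -205 ]
Multipliers (in order of application): m_{21} = -1/4, m_{31} = 1/4, m_{41} = -1/4, m_{32} = -7, m_{42} = -9, m_{43} = -7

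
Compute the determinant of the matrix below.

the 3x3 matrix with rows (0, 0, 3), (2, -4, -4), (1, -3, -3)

det(A) = -6

Forward elimination:
R1 <-> R2   (pivot in column 1 was zero)
[ 2  -4  -4 ]
[ 0   0   3 ]
[ 1  -3  -3 ]
R3 <- R3 - (1/2)*R1:  [  0  -1  -1 ]
R2 <-> R3   (pivot in column 2 was zero)
[ 2  -4  -4 ]
[ 0  -1  -1 ]
[ 0   0   3 ]
Upper-triangular form:
[ 2  -4  -4 ]
[ 0  -1  -1 ]
[ 0   0   3 ]
det(A) = (-1)^2 * (2) * (-1) * (3) = -6  (2 row swaps -> sign +1)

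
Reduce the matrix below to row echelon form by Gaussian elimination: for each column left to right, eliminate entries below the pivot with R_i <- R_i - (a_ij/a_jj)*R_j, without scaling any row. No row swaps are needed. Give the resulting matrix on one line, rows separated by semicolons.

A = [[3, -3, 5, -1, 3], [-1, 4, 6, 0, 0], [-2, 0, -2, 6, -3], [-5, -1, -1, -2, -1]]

REF = [3 -3 5 -1 3; 0 3 23/3 -1/3 1; 0 0 58/9 46/9 -1/3; 0 0 0 -647/29 208/29]

Forward elimination:
R2 <- R2 - (-1/3)*R1:  [    0     3  23/3  -1/3     1 ]
R3 <- R3 - (-2/3)*R1:  [    0    -2   4/3  16/3    -1 ]
R4 <- R4 - (-5/3)*R1:  [     0     -6   22/3  -11/3      4 ]
R3 <- R3 - (-2/3)*R2:  [    0     0  58/9  46/9  -1/3 ]
R4 <- R4 - (-2)*R2:  [     0      0   68/3  -13/3      6 ]
R4 <- R4 - (102/29)*R3:  [       0        0        0  -647/29   208/29 ]
Row echelon form:
[ 3  -3     5       -1       3 ]
[ 0   3  23/3     -1/3       1 ]
[ 0   0  58/9     46/9    -1/3 ]
[ 0   0     0  -647/29  208/29 ]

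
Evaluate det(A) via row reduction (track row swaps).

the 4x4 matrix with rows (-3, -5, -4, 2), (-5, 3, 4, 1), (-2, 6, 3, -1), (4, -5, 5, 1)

Forward elimination:
R2 <- R2 - (5/3)*R1:  [    0  34/3  32/3  -7/3 ]
R3 <- R3 - (2/3)*R1:  [    0  28/3  17/3  -7/3 ]
R4 <- R4 - (-4/3)*R1:  [     0  -35/3   -1/3   11/3 ]
R3 <- R3 - (14/17)*R2:  [      0       0  -53/17   -7/17 ]
R4 <- R4 - (-35/34)*R2:  [      0       0  181/17   43/34 ]
R4 <- R4 - (-181/53)*R3:  [       0        0        0  -15/106 ]
Upper-triangular form:
[ -3    -5      -4        2 ]
[  0  34/3    32/3     -7/3 ]
[  0     0  -53/17    -7/17 ]
[  0     0       0  -15/106 ]
det(A) = (-1)^0 * (-3) * (34/3) * (-53/17) * (-15/106) = -15  (0 row swaps -> sign +1)

det(A) = -15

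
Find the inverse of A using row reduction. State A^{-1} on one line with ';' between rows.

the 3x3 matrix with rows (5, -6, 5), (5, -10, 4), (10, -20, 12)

Gauss-Jordan on [A | I]:
R1 <- (1/5)*R1:  [    1  -6/5     1  |   1/5     0     0 ]
R2 <- R2 - (5)*R1:  [  0  -4  -1  |  -1   1   0 ]
R3 <- R3 - (10)*R1:  [  0  -8   2  |  -2   0   1 ]
R2 <- (1/-4)*R2:  [    0     1   1/4  |   1/4  -1/4     0 ]
R1 <- R1 - (-6/5)*R2:  [     1      0  13/10  |    1/2  -3/10      0 ]
R3 <- R3 - (-8)*R2:  [  0   0   4  |   0  -2   1 ]
R3 <- (1/4)*R3:  [    0     0     1  |     0  -1/2   1/4 ]
R1 <- R1 - (13/10)*R3:  [      1       0       0  |     1/2    7/20  -13/40 ]
R2 <- R2 - (1/4)*R3:  [     0      1      0  |    1/4   -1/8  -1/16 ]
Right block of [I | A^{-1}] is the inverse:
[ 1/2  7/20  -13/40 ]
[ 1/4  -1/8   -1/16 ]
[   0  -1/2     1/4 ]

inverse = [1/2 7/20 -13/40; 1/4 -1/8 -1/16; 0 -1/2 1/4]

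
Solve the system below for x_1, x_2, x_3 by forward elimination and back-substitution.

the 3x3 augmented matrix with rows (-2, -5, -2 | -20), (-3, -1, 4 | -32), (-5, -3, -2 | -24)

Forward elimination on [A|b]:
R2 <- R2 - (3/2)*R1:  [    0  13/2     7    -2 ]
R3 <- R3 - (5/2)*R1:  [    0  19/2     3    26 ]
R3 <- R3 - (19/13)*R2:  [      0       0  -94/13  376/13 ]
Row echelon form:
[ -2    -5      -2  |     -20 ]
[  0  13/2       7  |      -2 ]
[  0     0  -94/13  |  376/13 ]
Back-substitution:
x_3 = (376/13) / (-94/13) = -4
x_2 = (-2 - (7)*(-4)) / (13/2) = 4
x_1 = (-20 - (-5)*(4) - (-2)*(-4)) / -2 = 4

(4, 4, -4)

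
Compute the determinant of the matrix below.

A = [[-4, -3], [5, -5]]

det(A) = 35

Forward elimination:
R2 <- R2 - (-5/4)*R1:  [     0  -35/4 ]
Upper-triangular form:
[ -4     -3 ]
[  0  -35/4 ]
det(A) = (-1)^0 * (-4) * (-35/4) = 35  (0 row swaps -> sign +1)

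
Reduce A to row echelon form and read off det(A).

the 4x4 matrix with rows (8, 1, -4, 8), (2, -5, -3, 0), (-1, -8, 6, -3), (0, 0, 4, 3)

Forward elimination:
R2 <- R2 - (1/4)*R1:  [     0  -21/4     -2     -2 ]
R3 <- R3 - (-1/8)*R1:  [     0  -63/8   11/2     -2 ]
R3 <- R3 - (3/2)*R2:  [    0     0  17/2     1 ]
R4 <- R4 - (8/17)*R3:  [     0      0      0  43/17 ]
Upper-triangular form:
[ 8      1    -4      8 ]
[ 0  -21/4    -2     -2 ]
[ 0      0  17/2      1 ]
[ 0      0     0  43/17 ]
det(A) = (-1)^0 * (8) * (-21/4) * (17/2) * (43/17) = -903  (0 row swaps -> sign +1)

det(A) = -903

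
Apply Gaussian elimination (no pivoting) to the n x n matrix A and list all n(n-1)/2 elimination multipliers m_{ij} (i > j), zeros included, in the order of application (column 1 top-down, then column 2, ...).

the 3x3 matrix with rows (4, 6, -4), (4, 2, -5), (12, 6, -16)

Forward elimination:
R2 <- R2 - (1)*R1:  [  0  -4  -1 ]
R3 <- R3 - (3)*R1:  [   0  -12   -4 ]
R3 <- R3 - (3)*R2:  [  0   0  -1 ]
Multipliers (in order of application): m_{21} = 1, m_{31} = 3, m_{32} = 3

multipliers: 1, 3, 3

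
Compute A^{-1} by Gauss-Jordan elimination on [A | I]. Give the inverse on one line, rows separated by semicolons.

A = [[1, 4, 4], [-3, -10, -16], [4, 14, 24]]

inverse = [-2 -5 -3; 1 1 1/2; -1/4 1/4 1/4]

Gauss-Jordan on [A | I]:
R2 <- R2 - (-3)*R1:  [  0   2  -4  |   3   1   0 ]
R3 <- R3 - (4)*R1:  [  0  -2   8  |  -4   0   1 ]
R2 <- (1/2)*R2:  [   0    1   -2  |  3/2  1/2    0 ]
R1 <- R1 - (4)*R2:  [  1   0  12  |  -5  -2   0 ]
R3 <- R3 - (-2)*R2:  [  0   0   4  |  -1   1   1 ]
R3 <- (1/4)*R3:  [    0     0     1  |  -1/4   1/4   1/4 ]
R1 <- R1 - (12)*R3:  [  1   0   0  |  -2  -5  -3 ]
R2 <- R2 - (-2)*R3:  [   0    1    0  |    1    1  1/2 ]
Right block of [I | A^{-1}] is the inverse:
[   -2   -5   -3 ]
[    1    1  1/2 ]
[ -1/4  1/4  1/4 ]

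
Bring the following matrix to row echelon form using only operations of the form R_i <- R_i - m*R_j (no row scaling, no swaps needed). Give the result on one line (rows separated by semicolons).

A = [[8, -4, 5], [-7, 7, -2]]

REF = [8 -4 5; 0 7/2 19/8]

Forward elimination:
R2 <- R2 - (-7/8)*R1:  [    0   7/2  19/8 ]
Row echelon form:
[ 8   -4     5 ]
[ 0  7/2  19/8 ]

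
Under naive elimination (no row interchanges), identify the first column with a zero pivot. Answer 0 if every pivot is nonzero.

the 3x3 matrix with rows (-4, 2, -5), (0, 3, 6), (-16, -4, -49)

first zero-pivot column = 0

Naive forward elimination:
R3 <- R3 - (4)*R1:  [   0  -12  -29 ]
R3 <- R3 - (-4)*R2:  [  0   0  -5 ]
All pivots nonzero; naive elimination completes without hitting a zero pivot.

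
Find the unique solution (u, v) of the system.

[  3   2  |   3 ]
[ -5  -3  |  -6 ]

Forward elimination on [A|b]:
R2 <- R2 - (-5/3)*R1:  [   0  1/3   -1 ]
Row echelon form:
[ 3    2  |   3 ]
[ 0  1/3  |  -1 ]
Back-substitution:
v = (-1) / (1/3) = -3
u = (3 - (2)*(-3)) / 3 = 3

(3, -3)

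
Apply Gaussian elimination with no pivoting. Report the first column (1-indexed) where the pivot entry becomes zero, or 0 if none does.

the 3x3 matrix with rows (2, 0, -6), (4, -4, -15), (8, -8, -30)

first zero-pivot column = 3

Naive forward elimination:
R2 <- R2 - (2)*R1:  [  0  -4  -3 ]
R3 <- R3 - (4)*R1:  [  0  -8  -6 ]
R3 <- R3 - (2)*R2:  [ 0  0  0 ]
Matrix at this point:
[ 2   0  -6 ]
[ 0  -4  -3 ]
[ 0   0   0 ]
Pivot entry (3,3) in the last row is zero and there are no rows below to swap with -> zero pivot in column 3 (A is singular).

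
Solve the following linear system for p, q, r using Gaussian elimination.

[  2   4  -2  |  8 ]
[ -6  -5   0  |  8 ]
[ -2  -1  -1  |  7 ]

Forward elimination on [A|b]:
R2 <- R2 - (-3)*R1:  [  0   7  -6  32 ]
R3 <- R3 - (-1)*R1:  [  0   3  -3  15 ]
R3 <- R3 - (3/7)*R2:  [    0     0  -3/7   9/7 ]
Row echelon form:
[ 2  4    -2  |    8 ]
[ 0  7    -6  |   32 ]
[ 0  0  -3/7  |  9/7 ]
Back-substitution:
r = (9/7) / (-3/7) = -3
q = (32 - (-6)*(-3)) / 7 = 2
p = (8 - (4)*(2) - (-2)*(-3)) / 2 = -3

(-3, 2, -3)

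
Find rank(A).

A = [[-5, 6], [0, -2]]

Row reduction:
Row echelon form:
[ -5   6 ]
[  0  -2 ]
Nonzero rows / pivot columns: 2

rank(A) = 2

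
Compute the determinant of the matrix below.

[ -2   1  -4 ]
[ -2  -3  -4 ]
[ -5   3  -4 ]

det(A) = 48

Forward elimination:
R2 <- R2 - (1)*R1:  [  0  -4   0 ]
R3 <- R3 - (5/2)*R1:  [   0  1/2    6 ]
R3 <- R3 - (-1/8)*R2:  [ 0  0  6 ]
Upper-triangular form:
[ -2   1  -4 ]
[  0  -4   0 ]
[  0   0   6 ]
det(A) = (-1)^0 * (-2) * (-4) * (6) = 48  (0 row swaps -> sign +1)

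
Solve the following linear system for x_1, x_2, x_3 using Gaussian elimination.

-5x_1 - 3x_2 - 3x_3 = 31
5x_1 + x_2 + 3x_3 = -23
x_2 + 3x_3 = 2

(-5, -4, 2)

Forward elimination on [A|b]:
R2 <- R2 - (-1)*R1:  [  0  -2   0   8 ]
R3 <- R3 - (-1/2)*R2:  [ 0  0  3  6 ]
Row echelon form:
[ -5  -3  -3  |  31 ]
[  0  -2   0  |   8 ]
[  0   0   3  |   6 ]
Back-substitution:
x_3 = (6) / 3 = 2
x_2 = (8) / -2 = -4
x_1 = (31 - (-3)*(-4) - (-3)*(2)) / -5 = -5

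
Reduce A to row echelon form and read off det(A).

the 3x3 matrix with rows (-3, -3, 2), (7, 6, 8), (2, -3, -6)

det(A) = -204

Forward elimination:
R2 <- R2 - (-7/3)*R1:  [    0    -1  38/3 ]
R3 <- R3 - (-2/3)*R1:  [     0     -5  -14/3 ]
R3 <- R3 - (5)*R2:  [   0    0  -68 ]
Upper-triangular form:
[ -3  -3     2 ]
[  0  -1  38/3 ]
[  0   0   -68 ]
det(A) = (-1)^0 * (-3) * (-1) * (-68) = -204  (0 row swaps -> sign +1)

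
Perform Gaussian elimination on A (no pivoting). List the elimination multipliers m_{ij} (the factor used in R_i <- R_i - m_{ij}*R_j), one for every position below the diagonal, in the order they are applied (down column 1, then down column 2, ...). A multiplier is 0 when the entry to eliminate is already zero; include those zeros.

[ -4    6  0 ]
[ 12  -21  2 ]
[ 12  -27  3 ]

Forward elimination:
R2 <- R2 - (-3)*R1:  [  0  -3   2 ]
R3 <- R3 - (-3)*R1:  [  0  -9   3 ]
R3 <- R3 - (3)*R2:  [  0   0  -3 ]
Multipliers (in order of application): m_{21} = -3, m_{31} = -3, m_{32} = 3

multipliers: -3, -3, 3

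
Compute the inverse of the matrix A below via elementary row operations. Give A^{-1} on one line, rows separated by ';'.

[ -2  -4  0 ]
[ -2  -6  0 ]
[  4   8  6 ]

Gauss-Jordan on [A | I]:
R1 <- (1/-2)*R1:  [    1     2     0  |  -1/2     0     0 ]
R2 <- R2 - (-2)*R1:  [  0  -2   0  |  -1   1   0 ]
R3 <- R3 - (4)*R1:  [ 0  0  6  |  2  0  1 ]
R2 <- (1/-2)*R2:  [    0     1     0  |   1/2  -1/2     0 ]
R1 <- R1 - (2)*R2:  [    1     0     0  |  -3/2     1     0 ]
R3 <- (1/6)*R3:  [   0    0    1  |  1/3    0  1/6 ]
Right block of [I | A^{-1}] is the inverse:
[ -3/2     1    0 ]
[  1/2  -1/2    0 ]
[  1/3     0  1/6 ]

inverse = [-3/2 1 0; 1/2 -1/2 0; 1/3 0 1/6]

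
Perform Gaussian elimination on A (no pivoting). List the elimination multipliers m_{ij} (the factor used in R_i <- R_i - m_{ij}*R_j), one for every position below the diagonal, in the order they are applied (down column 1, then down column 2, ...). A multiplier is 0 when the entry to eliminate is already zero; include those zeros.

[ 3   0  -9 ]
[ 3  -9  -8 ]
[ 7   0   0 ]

multipliers: 1, 7/3, 0

Forward elimination:
R2 <- R2 - (1)*R1:  [  0  -9   1 ]
R3 <- R3 - (7/3)*R1:  [  0   0  21 ]
R3: entry in column 2 is already 0 -> m_{32} = 0 (no row operation needed)
Multipliers (in order of application): m_{21} = 1, m_{31} = 7/3, m_{32} = 0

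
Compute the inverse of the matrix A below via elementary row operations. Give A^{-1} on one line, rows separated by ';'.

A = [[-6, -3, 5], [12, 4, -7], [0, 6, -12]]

Gauss-Jordan on [A | I]:
R1 <- (1/-6)*R1:  [    1   1/2  -5/6  |  -1/6     0     0 ]
R2 <- R2 - (12)*R1:  [  0  -2   3  |   2   1   0 ]
R2 <- (1/-2)*R2:  [    0     1  -3/2  |    -1  -1/2     0 ]
R1 <- R1 - (1/2)*R2:  [     1      0  -1/12  |    1/3    1/4      0 ]
R3 <- R3 - (6)*R2:  [  0   0  -3  |   6   3   1 ]
R3 <- (1/-3)*R3:  [    0     0     1  |    -2    -1  -1/3 ]
R1 <- R1 - (-1/12)*R3:  [     1      0      0  |    1/6    1/6  -1/36 ]
R2 <- R2 - (-3/2)*R3:  [    0     1     0  |    -4    -2  -1/2 ]
Right block of [I | A^{-1}] is the inverse:
[ 1/6  1/6  -1/36 ]
[  -4   -2   -1/2 ]
[  -2   -1   -1/3 ]

inverse = [1/6 1/6 -1/36; -4 -2 -1/2; -2 -1 -1/3]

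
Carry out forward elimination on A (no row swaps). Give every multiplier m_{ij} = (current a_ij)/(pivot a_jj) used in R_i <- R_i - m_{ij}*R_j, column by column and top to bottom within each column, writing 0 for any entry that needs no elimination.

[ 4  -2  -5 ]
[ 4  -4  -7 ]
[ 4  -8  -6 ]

multipliers: 1, 1, 3

Forward elimination:
R2 <- R2 - (1)*R1:  [  0  -2  -2 ]
R3 <- R3 - (1)*R1:  [  0  -6  -1 ]
R3 <- R3 - (3)*R2:  [ 0  0  5 ]
Multipliers (in order of application): m_{21} = 1, m_{31} = 1, m_{32} = 3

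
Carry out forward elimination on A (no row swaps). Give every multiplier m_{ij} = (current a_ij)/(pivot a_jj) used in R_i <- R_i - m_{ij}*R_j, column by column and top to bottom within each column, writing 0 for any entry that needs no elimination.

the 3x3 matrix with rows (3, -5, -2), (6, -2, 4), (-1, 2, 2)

multipliers: 2, -1/3, 1/24

Forward elimination:
R2 <- R2 - (2)*R1:  [ 0  8  8 ]
R3 <- R3 - (-1/3)*R1:  [   0  1/3  4/3 ]
R3 <- R3 - (1/24)*R2:  [ 0  0  1 ]
Multipliers (in order of application): m_{21} = 2, m_{31} = -1/3, m_{32} = 1/24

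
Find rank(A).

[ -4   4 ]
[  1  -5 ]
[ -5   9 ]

Row reduction:
R2 <- R2 - (-1/4)*R1:  [  0  -4 ]
R3 <- R3 - (5/4)*R1:  [ 0  4 ]
R3 <- R3 - (-1)*R2:  [ 0  0 ]
Row echelon form:
[ -4   4 ]
[  0  -4 ]
[  0   0 ]
Nonzero rows / pivot columns: 2

rank(A) = 2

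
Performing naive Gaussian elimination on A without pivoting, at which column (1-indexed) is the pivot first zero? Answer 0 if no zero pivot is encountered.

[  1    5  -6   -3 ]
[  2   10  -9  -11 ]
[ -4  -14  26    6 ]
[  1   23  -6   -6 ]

first zero-pivot column = 2

Naive forward elimination:
R2 <- R2 - (2)*R1:  [  0   0   3  -5 ]
R3 <- R3 - (-4)*R1:  [  0   6   2  -6 ]
R4 <- R4 - (1)*R1:  [  0  18   0  -3 ]
Matrix at this point:
[ 1   5  -6  -3 ]
[ 0   0   3  -5 ]
[ 0   6   2  -6 ]
[ 0  18   0  -3 ]
Pivot entry (2,2) is zero but row 3 has 6 in column 2 -> naive elimination stops; a row interchange (e.g. R2 <-> R3) would be required here.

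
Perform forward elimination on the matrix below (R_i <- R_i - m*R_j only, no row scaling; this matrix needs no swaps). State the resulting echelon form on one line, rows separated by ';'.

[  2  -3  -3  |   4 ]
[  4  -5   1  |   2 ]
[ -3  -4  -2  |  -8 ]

REF = [2 -3 -3 4; 0 1 7 -6; 0 0 53 -53]

Forward elimination:
R2 <- R2 - (2)*R1:  [  0   1   7  -6 ]
R3 <- R3 - (-3/2)*R1:  [     0  -17/2  -13/2     -2 ]
R3 <- R3 - (-17/2)*R2:  [   0    0   53  -53 ]
Row echelon form:
[ 2  -3  -3  |    4 ]
[ 0   1   7  |   -6 ]
[ 0   0  53  |  -53 ]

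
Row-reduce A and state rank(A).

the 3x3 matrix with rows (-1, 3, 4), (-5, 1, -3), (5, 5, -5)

rank(A) = 3

Row reduction:
R2 <- R2 - (5)*R1:  [   0  -14  -23 ]
R3 <- R3 - (-5)*R1:  [  0  20  15 ]
R3 <- R3 - (-10/7)*R2:  [      0       0  -125/7 ]
Row echelon form:
[ -1    3       4 ]
[  0  -14     -23 ]
[  0    0  -125/7 ]
Nonzero rows / pivot columns: 3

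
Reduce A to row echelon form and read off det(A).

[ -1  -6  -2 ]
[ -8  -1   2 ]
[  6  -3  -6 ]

det(A) = 144

Forward elimination:
R2 <- R2 - (8)*R1:  [  0  47  18 ]
R3 <- R3 - (-6)*R1:  [   0  -39  -18 ]
R3 <- R3 - (-39/47)*R2:  [       0        0  -144/47 ]
Upper-triangular form:
[ -1  -6       -2 ]
[  0  47       18 ]
[  0   0  -144/47 ]
det(A) = (-1)^0 * (-1) * (47) * (-144/47) = 144  (0 row swaps -> sign +1)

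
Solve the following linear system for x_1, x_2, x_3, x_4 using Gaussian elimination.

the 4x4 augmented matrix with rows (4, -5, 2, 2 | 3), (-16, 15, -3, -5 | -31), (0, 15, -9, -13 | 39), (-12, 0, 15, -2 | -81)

(1, -3, -5, -3)

Forward elimination on [A|b]:
R2 <- R2 - (-4)*R1:  [   0   -5    5    3  -19 ]
R4 <- R4 - (-3)*R1:  [   0  -15   21    4  -72 ]
R3 <- R3 - (-3)*R2:  [   0    0    6   -4  -18 ]
R4 <- R4 - (3)*R2:  [   0    0    6   -5  -15 ]
R4 <- R4 - (1)*R3:  [  0   0   0  -1   3 ]
Row echelon form:
[ 4  -5  2   2  |    3 ]
[ 0  -5  5   3  |  -19 ]
[ 0   0  6  -4  |  -18 ]
[ 0   0  0  -1  |    3 ]
Back-substitution:
x_4 = (3) / -1 = -3
x_3 = (-18 - (-4)*(-3)) / 6 = -5
x_2 = (-19 - (5)*(-5) - (3)*(-3)) / -5 = -3
x_1 = (3 - (-5)*(-3) - (2)*(-5) - (2)*(-3)) / 4 = 1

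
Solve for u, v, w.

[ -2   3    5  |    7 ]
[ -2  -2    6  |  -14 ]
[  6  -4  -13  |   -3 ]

Forward elimination on [A|b]:
R2 <- R2 - (1)*R1:  [   0   -5    1  -21 ]
R3 <- R3 - (-3)*R1:  [  0   5   2  18 ]
R3 <- R3 - (-1)*R2:  [  0   0   3  -3 ]
Row echelon form:
[ -2   3  5  |    7 ]
[  0  -5  1  |  -21 ]
[  0   0  3  |   -3 ]
Back-substitution:
w = (-3) / 3 = -1
v = (-21 - (1)*(-1)) / -5 = 4
u = (7 - (3)*(4) - (5)*(-1)) / -2 = 0

(0, 4, -1)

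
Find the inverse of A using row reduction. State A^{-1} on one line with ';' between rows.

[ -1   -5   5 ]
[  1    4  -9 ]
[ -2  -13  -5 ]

inverse = [137/3 30 -25/3; -23/3 -5 4/3; 5/3 1 -1/3]

Gauss-Jordan on [A | I]:
R1 <- (1/-1)*R1:  [  1   5  -5  |  -1   0   0 ]
R2 <- R2 - (1)*R1:  [  0  -1  -4  |   1   1   0 ]
R3 <- R3 - (-2)*R1:  [   0   -3  -15  |   -2    0    1 ]
R2 <- (1/-1)*R2:  [  0   1   4  |  -1  -1   0 ]
R1 <- R1 - (5)*R2:  [   1    0  -25  |    4    5    0 ]
R3 <- R3 - (-3)*R2:  [  0   0  -3  |  -5  -3   1 ]
R3 <- (1/-3)*R3:  [    0     0     1  |   5/3     1  -1/3 ]
R1 <- R1 - (-25)*R3:  [     1      0      0  |  137/3     30  -25/3 ]
R2 <- R2 - (4)*R3:  [     0      1      0  |  -23/3     -5    4/3 ]
Right block of [I | A^{-1}] is the inverse:
[ 137/3  30  -25/3 ]
[ -23/3  -5    4/3 ]
[   5/3   1   -1/3 ]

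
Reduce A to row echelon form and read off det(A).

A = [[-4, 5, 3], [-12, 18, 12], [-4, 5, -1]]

det(A) = 48

Forward elimination:
R2 <- R2 - (3)*R1:  [ 0  3  3 ]
R3 <- R3 - (1)*R1:  [  0   0  -4 ]
Upper-triangular form:
[ -4  5   3 ]
[  0  3   3 ]
[  0  0  -4 ]
det(A) = (-1)^0 * (-4) * (3) * (-4) = 48  (0 row swaps -> sign +1)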